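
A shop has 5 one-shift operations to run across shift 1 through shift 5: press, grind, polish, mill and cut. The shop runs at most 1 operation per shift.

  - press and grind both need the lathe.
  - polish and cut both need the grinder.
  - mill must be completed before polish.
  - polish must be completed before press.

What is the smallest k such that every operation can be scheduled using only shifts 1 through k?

5 shifts

The precedence chain requires at least 3 distinct shifts.
With at most 1 per shift and 5 operations, at least 5 shifts are needed.
5 works (last occupied shift: shift 5): for example cut -> shift 5, polish -> shift 2, mill -> shift 1, press -> shift 3, grind -> shift 4.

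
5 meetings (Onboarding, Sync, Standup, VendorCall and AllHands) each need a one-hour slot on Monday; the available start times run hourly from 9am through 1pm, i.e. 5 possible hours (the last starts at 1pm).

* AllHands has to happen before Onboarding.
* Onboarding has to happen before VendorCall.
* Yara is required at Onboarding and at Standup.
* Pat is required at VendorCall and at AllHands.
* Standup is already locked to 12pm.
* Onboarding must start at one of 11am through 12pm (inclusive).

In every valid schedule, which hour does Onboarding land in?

11am

Onboarding's window is 11am–12pm.
Standup is fixed at 12pm, and Onboarding can't share a hour with Standup.
So Onboarding must be 11am.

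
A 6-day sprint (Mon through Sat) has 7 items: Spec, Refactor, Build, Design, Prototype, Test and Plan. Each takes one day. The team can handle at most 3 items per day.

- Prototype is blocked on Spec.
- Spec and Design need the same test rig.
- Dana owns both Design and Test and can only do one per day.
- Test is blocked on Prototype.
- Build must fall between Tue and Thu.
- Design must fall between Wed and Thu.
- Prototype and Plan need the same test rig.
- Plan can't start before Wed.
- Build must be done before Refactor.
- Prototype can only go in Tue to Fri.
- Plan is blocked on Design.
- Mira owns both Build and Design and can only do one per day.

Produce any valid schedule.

Plan in Thu; Design in Wed; Refactor in Wed; Test in Thu; Prototype in Tue; Build in Tue; Spec in Mon

Checking: Build(Tue) before Refactor(Wed); Prototype(Tue) before Test(Thu); Design(Wed) before Plan(Thu); Spec(Mon) before Prototype(Tue); Build(Tue) != Design(Wed); Prototype(Tue) != Plan(Thu); Design(Wed) != Test(Thu); Spec(Mon) != Design(Wed); Design=Wed in [Wed,Thu]; Build=Tue in [Tue,Thu]; Prototype=Tue in [Tue,Fri]; Plan=Thu in [Wed,Sat]; max 2 per day (cap 3).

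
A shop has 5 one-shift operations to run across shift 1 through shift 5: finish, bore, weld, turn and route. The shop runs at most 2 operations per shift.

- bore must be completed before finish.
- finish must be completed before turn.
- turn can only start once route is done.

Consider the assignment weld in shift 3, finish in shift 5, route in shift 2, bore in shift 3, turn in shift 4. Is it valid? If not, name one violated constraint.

turn can only start once route is done — holds.
bore must be completed before finish — holds.
The shop runs at most 2 operations per shift — holds.
finish must be completed before turn — violated.

No. finish must be completed before turn is not satisfied.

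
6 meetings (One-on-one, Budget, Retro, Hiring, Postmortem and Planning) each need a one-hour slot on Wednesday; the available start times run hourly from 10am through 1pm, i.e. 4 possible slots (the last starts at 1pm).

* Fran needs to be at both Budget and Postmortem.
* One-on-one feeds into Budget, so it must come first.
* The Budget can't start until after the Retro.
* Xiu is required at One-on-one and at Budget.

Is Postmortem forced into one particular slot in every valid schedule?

Postmortem can be 10am (e.g. Budget in 11am, One-on-one in 10am, Retro in 10am, Hiring in 10am, Planning in 10am, Postmortem in 10am) or 11am (e.g. Retro in 10am, One-on-one in 10am, Hiring in 10am, Postmortem in 11am, Planning in 10am, Budget in 12pm).

No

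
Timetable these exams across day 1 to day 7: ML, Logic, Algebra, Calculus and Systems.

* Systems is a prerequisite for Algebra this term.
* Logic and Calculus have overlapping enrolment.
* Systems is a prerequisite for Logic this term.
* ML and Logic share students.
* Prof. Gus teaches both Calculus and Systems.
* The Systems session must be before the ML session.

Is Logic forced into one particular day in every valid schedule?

Logic can be day 2 (e.g. Systems in day 1; Algebra in day 2; Calculus in day 3; Logic in day 2; ML in day 3) or day 3 (e.g. ML -> day 2, Calculus -> day 2, Algebra -> day 2, Logic -> day 3, Systems -> day 1).

No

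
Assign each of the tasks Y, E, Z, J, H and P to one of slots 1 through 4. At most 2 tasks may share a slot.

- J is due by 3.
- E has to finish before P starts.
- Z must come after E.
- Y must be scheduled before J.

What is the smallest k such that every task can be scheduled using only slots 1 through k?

The precedence chain requires at least 2 distinct slots.
With at most 2 per slot and 6 tasks, at least 3 slots are needed.
3 works (last occupied slot: 3): for example E -> 1; Z -> 2; Y -> 1; H -> 3; J -> 2; P -> 3.

3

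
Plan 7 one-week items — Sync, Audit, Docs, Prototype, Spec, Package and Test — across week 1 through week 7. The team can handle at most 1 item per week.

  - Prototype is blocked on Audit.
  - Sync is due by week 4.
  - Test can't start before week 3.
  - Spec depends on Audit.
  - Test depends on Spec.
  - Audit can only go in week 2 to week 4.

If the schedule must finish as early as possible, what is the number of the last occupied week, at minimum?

The precedence chain requires at least 3 distinct weeks.
With at most 1 per week and 7 tasks, at least 7 weeks are needed.
Propagating the time windows through the other constraints, Test can't land before week 4, so the schedule must run through at least week 4.
7 works (last occupied week: week 7): for example Spec -> week 3; Prototype -> week 5; Sync -> week 1; Package -> week 7; Audit -> week 2; Docs -> week 6; Test -> week 4.

week 7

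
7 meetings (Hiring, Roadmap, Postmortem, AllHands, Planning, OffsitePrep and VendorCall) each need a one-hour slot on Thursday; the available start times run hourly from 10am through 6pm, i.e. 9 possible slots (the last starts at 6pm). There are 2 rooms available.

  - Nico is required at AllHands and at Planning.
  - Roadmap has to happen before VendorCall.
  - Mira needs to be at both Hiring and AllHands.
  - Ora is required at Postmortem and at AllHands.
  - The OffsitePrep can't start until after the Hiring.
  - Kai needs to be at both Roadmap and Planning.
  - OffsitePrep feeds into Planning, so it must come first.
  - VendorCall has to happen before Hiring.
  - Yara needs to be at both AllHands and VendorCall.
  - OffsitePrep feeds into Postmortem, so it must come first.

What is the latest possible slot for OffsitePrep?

5pm

Precedence pushes OffsitePrep to at least 1pm; downstream work caps OffsitePrep at 5pm.
OffsitePrep at 5pm is achievable: Planning in 6pm, Roadmap in 10am, OffsitePrep in 5pm, Hiring in 12pm, AllHands in 10am, VendorCall in 11am, Postmortem in 6pm.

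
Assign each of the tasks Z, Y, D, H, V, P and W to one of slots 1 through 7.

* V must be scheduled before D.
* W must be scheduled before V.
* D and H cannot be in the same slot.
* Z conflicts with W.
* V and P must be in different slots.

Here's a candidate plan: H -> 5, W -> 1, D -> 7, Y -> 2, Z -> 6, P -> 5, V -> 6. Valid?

V and P must be in different slots — holds.
Z conflicts with W — holds.
D and H cannot be in the same slot — holds.
W must be scheduled before V — holds.
V must be scheduled before D — holds.

Yes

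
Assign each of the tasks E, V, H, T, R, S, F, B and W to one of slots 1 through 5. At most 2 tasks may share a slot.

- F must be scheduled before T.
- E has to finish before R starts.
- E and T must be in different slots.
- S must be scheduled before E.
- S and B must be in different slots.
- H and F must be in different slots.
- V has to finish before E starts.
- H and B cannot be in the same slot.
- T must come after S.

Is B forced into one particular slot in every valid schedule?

B can be 1 (e.g. V -> 1, R -> 4, S -> 2, E -> 3, F -> 2, T -> 4, H -> 3, B -> 1, W -> 5) or 2 (e.g. W -> 5; V -> 1; T -> 4; F -> 3; E -> 2; H -> 4; R -> 3; S -> 1; B -> 2).

No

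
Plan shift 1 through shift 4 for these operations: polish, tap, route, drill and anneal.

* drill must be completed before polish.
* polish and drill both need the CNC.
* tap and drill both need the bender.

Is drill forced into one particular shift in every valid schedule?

drill can be shift 1 (e.g. route in shift 1; drill in shift 1; polish in shift 2; tap in shift 2; anneal in shift 1) or shift 2 (e.g. drill in shift 2; tap in shift 1; anneal in shift 1; polish in shift 3; route in shift 1).

No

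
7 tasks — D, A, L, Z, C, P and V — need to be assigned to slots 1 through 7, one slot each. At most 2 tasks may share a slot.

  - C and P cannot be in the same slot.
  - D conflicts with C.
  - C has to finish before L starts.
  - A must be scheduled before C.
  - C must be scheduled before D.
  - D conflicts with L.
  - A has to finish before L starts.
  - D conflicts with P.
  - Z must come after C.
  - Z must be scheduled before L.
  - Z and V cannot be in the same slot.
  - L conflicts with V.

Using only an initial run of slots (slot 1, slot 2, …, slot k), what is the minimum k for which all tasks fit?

The precedence chain requires at least 4 distinct slots.
With at most 2 per slot and 7 tasks, at least 4 slots are needed.
4 works (last occupied slot: 4): for example L=4; V=2; D=3; A=1; C=2; Z=3; P=1.

4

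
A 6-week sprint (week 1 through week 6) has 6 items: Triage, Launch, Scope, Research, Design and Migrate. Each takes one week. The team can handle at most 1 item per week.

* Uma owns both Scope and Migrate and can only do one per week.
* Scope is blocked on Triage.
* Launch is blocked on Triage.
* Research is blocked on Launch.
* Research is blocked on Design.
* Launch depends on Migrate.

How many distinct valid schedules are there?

Splitting on Triage: it can be week 1 (15), week 2 (12), week 3 (6). Listing each branch's schedules as (Launch, Scope, Research, Design, Migrate) by week number:
Triage=week 1: (3,4,6,5,2) (3,5,6,4,2) (3,6,5,4,2) (4,2,6,5,3) (4,3,6,5,2) (4,5,6,2,3) (4,5,6,3,2) (4,6,5,2,3) (4,6,5,3,2) (5,2,6,3,4) (5,2,6,4,3) (5,3,6,2,4) (5,3,6,4,2) (5,4,6,2,3) (5,4,6,3,2) — 15.
Triage=week 2: (3,4,6,5,1) (3,5,6,4,1) (3,6,5,4,1) (4,3,6,5,1) (4,5,6,1,3) (4,5,6,3,1) (4,6,5,1,3) (4,6,5,3,1) (5,3,6,1,4) (5,3,6,4,1) (5,4,6,1,3) (5,4,6,3,1) — 12.
Triage=week 3: (4,5,6,1,2) (4,5,6,2,1) (4,6,5,1,2) (4,6,5,2,1) (5,4,6,1,2) (5,4,6,2,1) — 6.
Summing: 15 + 12 + 6 = 33.

33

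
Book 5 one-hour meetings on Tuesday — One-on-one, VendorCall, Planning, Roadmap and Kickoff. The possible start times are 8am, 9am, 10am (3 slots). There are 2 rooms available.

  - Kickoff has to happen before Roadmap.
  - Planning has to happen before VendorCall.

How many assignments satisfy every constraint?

Splitting on One-on-one: it can be 8am (5), 9am (5), 10am (5). Listing each branch's schedules as (VendorCall, Planning, Roadmap, Kickoff):
One-on-one=8am: (9am,8am,10am,9am) (10am,8am,10am,9am) (10am,9am,9am,8am) (10am,9am,10am,8am) (10am,9am,10am,9am) — 5.
One-on-one=9am: (9am,8am,10am,8am) (10am,8am,9am,8am) (10am,8am,10am,8am) (10am,8am,10am,9am) (10am,9am,10am,8am) — 5.
One-on-one=10am: (9am,8am,9am,8am) (9am,8am,10am,8am) (9am,8am,10am,9am) (10am,8am,9am,8am) (10am,9am,9am,8am) — 5.
Summing: 5 + 5 + 5 = 15.

15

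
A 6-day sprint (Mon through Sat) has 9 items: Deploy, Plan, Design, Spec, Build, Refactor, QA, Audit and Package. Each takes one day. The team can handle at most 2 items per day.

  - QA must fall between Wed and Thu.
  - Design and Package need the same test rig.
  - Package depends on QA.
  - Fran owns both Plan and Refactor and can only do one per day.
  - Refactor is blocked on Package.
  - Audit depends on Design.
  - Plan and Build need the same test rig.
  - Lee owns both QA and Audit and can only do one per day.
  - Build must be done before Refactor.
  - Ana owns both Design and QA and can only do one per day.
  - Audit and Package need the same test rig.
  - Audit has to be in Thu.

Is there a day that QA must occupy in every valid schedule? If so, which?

Wed

QA's window is Wed–Thu.
Audit is fixed at Thu, and QA can't share a day with Audit.
So QA must be Wed.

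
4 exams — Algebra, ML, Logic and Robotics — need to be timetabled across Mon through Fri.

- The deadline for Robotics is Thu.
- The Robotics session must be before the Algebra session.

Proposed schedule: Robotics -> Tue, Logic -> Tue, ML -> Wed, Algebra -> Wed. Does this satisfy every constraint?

The Robotics session must be before the Algebra session — holds.
The deadline for Robotics is Thu — holds.

Yes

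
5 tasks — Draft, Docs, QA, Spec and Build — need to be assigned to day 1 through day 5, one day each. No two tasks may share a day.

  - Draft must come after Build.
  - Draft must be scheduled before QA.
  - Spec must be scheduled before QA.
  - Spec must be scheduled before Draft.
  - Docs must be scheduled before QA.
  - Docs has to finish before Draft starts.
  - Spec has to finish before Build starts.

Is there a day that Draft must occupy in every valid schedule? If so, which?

Precedence pushes Draft to at least day 3; downstream work caps Draft at day 4.
So Draft is pinned to day 4.

day 4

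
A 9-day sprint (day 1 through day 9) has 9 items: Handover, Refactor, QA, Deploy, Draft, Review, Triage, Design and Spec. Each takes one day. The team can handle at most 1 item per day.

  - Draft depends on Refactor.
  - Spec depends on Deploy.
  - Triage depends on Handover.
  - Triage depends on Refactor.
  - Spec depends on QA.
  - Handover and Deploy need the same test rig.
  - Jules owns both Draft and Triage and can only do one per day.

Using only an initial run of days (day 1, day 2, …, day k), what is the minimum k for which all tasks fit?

9 days

The precedence chain requires at least 2 distinct days.
With at most 1 per day and 9 tasks, at least 9 days are needed.
9 works (last occupied day: day 9): for example QA in day 4; Refactor in day 1; Design in day 9; Deploy in day 5; Handover in day 2; Triage in day 3; Spec in day 6; Review in day 8; Draft in day 7.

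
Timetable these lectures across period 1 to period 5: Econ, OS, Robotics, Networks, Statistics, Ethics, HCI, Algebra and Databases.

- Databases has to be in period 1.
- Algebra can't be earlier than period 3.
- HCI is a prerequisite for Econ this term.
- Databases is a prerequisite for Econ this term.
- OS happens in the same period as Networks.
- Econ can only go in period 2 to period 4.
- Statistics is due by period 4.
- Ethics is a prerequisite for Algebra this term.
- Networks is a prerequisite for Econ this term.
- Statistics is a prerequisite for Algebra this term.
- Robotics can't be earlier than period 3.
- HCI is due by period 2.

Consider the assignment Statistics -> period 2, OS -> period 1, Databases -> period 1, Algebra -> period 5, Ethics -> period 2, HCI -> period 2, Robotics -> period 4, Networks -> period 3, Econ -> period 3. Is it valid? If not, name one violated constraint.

No — it violates: OS happens in the same period as Networks

Econ can only go in period 2 to period 4 — holds.
Databases is a prerequisite for Econ this term — holds.
OS happens in the same period as Networks — violated.
Algebra can't be earlier than period 3 — holds.
Networks is a prerequisite for Econ this term — violated.
HCI is a prerequisite for Econ this term — holds.
Robotics can't be earlier than period 3 — holds.
Databases has to be in period 1 — holds.
Statistics is due by period 4 — holds.
Ethics is a prerequisite for Algebra this term — holds.
HCI is due by period 2 — holds.
Statistics is a prerequisite for Algebra this term — holds.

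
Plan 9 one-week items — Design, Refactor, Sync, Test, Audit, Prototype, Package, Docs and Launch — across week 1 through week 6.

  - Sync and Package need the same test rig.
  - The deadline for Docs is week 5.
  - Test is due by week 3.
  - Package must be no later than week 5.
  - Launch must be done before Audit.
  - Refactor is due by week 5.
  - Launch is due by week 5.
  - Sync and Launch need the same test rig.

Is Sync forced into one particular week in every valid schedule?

Sync can be week 1 (e.g. Test=week 1; Prototype=week 1; Package=week 2; Audit=week 3; Refactor=week 1; Design=week 1; Docs=week 1; Launch=week 2; Sync=week 1) or week 2 (e.g. Audit=week 2; Sync=week 2; Test=week 1; Prototype=week 1; Docs=week 1; Design=week 1; Refactor=week 1; Package=week 1; Launch=week 1).

No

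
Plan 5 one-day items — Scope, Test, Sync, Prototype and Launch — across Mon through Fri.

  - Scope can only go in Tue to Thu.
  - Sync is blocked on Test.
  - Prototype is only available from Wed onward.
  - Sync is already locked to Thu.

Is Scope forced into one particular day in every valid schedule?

No

Scope can be Tue (e.g. Sync in Thu; Test in Mon; Prototype in Wed; Scope in Tue; Launch in Mon) or Wed (e.g. Launch=Mon, Scope=Wed, Prototype=Wed, Sync=Thu, Test=Mon).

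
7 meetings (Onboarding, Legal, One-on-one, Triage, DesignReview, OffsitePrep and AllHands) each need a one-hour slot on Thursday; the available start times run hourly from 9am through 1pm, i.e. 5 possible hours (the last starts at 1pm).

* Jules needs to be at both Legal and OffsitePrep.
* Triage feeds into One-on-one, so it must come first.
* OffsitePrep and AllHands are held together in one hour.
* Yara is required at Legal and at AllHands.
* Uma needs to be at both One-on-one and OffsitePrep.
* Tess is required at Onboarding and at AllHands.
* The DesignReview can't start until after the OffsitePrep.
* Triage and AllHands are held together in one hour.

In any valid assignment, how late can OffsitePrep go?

12pm

Downstream work caps OffsitePrep at 12pm.
OffsitePrep at 12pm is achievable: OffsitePrep -> 12pm, AllHands -> 12pm, DesignReview -> 1pm, Legal -> 9am, Triage -> 12pm, One-on-one -> 1pm, Onboarding -> 9am.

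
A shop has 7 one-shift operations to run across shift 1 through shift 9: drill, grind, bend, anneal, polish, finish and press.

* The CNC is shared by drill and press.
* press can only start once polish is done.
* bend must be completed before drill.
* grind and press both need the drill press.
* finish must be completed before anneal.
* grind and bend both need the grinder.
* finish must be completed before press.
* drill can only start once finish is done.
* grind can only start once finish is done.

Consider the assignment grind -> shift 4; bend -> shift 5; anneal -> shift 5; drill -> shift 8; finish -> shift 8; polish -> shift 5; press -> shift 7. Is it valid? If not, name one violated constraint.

No. grind can only start once finish is done is not satisfied.

finish must be completed before anneal — violated.
grind can only start once finish is done — violated.
bend must be completed before drill — holds.
drill can only start once finish is done — violated.
The CNC is shared by drill and press — holds.
press can only start once polish is done — holds.
finish must be completed before press — violated.
grind and bend both need the grinder — holds.
grind and press both need the drill press — holds.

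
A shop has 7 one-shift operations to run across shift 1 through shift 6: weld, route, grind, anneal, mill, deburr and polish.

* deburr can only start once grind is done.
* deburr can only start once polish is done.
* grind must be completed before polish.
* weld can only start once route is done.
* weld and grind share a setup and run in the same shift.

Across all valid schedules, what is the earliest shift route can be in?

Downstream work caps route at shift 3.
route at shift 1 is achievable: deburr=shift 4, mill=shift 1, grind=shift 2, polish=shift 3, route=shift 1, weld=shift 2, anneal=shift 1.

shift 1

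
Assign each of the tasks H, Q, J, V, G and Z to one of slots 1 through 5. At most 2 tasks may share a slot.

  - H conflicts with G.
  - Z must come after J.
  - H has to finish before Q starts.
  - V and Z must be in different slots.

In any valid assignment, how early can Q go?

2

Precedence pushes Q to at least 2.
Q at 2 is achievable: Q -> 2; H -> 1; Z -> 2; G -> 3; V -> 3; J -> 1.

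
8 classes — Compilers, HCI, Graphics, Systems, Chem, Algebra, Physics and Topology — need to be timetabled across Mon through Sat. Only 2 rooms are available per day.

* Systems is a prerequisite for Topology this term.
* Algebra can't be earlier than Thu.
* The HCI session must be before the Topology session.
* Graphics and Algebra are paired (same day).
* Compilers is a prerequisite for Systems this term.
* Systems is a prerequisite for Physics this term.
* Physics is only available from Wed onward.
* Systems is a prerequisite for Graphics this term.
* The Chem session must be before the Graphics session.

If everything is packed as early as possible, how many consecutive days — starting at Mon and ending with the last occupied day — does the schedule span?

The precedence chain requires at least 3 distinct days.
With at most 2 per day and 8 classes, at least 4 days are needed.
Algebra can't be placed before Thu — that is day 4 counting from Mon — so the schedule must run through at least 4 days.
4 works (last occupied day: Thu): for example Physics -> Wed; Graphics -> Thu; Topology -> Wed; Systems -> Tue; Algebra -> Thu; HCI -> Mon; Chem -> Tue; Compilers -> Mon.

4 days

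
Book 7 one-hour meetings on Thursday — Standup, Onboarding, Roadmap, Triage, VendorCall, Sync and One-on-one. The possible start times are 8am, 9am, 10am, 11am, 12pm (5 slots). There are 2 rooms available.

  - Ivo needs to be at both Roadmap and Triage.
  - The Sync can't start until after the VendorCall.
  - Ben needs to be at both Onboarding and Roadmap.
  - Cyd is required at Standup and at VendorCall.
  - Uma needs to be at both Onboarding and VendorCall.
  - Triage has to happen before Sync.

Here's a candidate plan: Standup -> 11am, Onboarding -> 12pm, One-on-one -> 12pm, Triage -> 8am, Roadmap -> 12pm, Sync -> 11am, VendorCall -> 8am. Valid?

Invalid. Ben needs to be at both Onboarding and Roadmap.

Ben needs to be at both Onboarding and Roadmap — violated.
Triage has to happen before Sync — holds.
There are 2 rooms available — violated.
Cyd is required at Standup and at VendorCall — holds.
The Sync can't start until after the VendorCall — holds.
Uma needs to be at both Onboarding and VendorCall — holds.
Ivo needs to be at both Roadmap and Triage — holds.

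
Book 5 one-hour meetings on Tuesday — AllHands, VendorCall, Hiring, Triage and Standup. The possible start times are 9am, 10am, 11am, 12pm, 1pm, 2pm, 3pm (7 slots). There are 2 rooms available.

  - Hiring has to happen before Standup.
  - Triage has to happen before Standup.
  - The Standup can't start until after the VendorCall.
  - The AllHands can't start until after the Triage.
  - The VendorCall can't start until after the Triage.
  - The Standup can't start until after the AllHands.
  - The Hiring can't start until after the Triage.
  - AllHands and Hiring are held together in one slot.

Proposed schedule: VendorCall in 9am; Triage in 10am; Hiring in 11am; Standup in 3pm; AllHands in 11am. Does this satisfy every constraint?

No. The VendorCall can't start until after the Triage is not satisfied.

Triage has to happen before Standup — holds.
The VendorCall can't start until after the Triage — violated.
The Hiring can't start until after the Triage — holds.
Hiring has to happen before Standup — holds.
There are 2 rooms available — holds.
The AllHands can't start until after the Triage — holds.
The Standup can't start until after the VendorCall — holds.
The Standup can't start until after the AllHands — holds.
AllHands and Hiring are held together in one slot — holds.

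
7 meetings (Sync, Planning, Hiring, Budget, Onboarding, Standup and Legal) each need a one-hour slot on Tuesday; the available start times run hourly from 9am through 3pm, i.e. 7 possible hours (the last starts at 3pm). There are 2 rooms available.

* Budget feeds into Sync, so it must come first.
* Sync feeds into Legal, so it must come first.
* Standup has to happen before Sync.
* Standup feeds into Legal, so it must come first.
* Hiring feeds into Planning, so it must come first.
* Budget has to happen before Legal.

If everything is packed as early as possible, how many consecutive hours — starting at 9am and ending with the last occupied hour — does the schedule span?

4 hours

The precedence chain requires at least 3 distinct hours.
With at most 2 per hour and 7 meetings, at least 4 hours are needed.
4 works (last occupied hour: 12pm): for example Planning=11am; Sync=10am; Onboarding=12pm; Budget=9am; Legal=11am; Standup=9am; Hiring=10am.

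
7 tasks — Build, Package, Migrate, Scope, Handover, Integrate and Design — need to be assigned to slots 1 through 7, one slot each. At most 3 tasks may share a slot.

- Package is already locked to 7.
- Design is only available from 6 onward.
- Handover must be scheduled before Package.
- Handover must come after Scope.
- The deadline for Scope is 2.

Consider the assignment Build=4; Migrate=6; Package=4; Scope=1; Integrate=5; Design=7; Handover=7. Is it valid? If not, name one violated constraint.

No. Handover must be scheduled before Package is not satisfied.

Handover must come after Scope — holds.
At most 3 tasks may share a slot — holds.
Design is only available from 6 onward — holds.
Handover must be scheduled before Package — violated.
Package is already locked to 7 — violated.
The deadline for Scope is 2 — holds.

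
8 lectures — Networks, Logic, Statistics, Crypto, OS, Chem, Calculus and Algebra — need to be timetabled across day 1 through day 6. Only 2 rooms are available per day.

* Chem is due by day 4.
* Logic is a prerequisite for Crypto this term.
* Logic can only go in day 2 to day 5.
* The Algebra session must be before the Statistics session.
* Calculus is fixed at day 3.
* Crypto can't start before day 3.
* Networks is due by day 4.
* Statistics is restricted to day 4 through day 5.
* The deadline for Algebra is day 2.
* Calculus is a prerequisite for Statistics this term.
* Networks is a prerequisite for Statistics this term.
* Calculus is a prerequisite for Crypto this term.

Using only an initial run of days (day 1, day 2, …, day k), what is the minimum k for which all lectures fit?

4

The precedence chain requires at least 2 distinct days.
With at most 2 per day and 8 lectures, at least 4 days are needed.
Statistics can't be placed before day 4, so the schedule must run through at least day 4.
4 works (last occupied day: day 4): for example Chem in day 3, Statistics in day 4, Calculus in day 3, Algebra in day 1, Logic in day 2, Networks in day 1, Crypto in day 4, OS in day 2.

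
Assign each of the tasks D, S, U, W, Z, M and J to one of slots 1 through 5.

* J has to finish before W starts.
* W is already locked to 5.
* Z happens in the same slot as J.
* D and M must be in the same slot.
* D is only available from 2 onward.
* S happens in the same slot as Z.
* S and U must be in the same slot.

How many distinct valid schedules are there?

Splitting on D: it can be 2 (4), 3 (4), 4 (4), 5 (4). Listing each branch's schedules as (S, U, W, Z, M, J):
D=2: (1,1,5,1,2,1) (2,2,5,2,2,2) (3,3,5,3,2,3) (4,4,5,4,2,4) — 4.
D=3: (1,1,5,1,3,1) (2,2,5,2,3,2) (3,3,5,3,3,3) (4,4,5,4,3,4) — 4.
D=4: (1,1,5,1,4,1) (2,2,5,2,4,2) (3,3,5,3,4,3) (4,4,5,4,4,4) — 4.
D=5: (1,1,5,1,5,1) (2,2,5,2,5,2) (3,3,5,3,5,3) (4,4,5,4,5,4) — 4.
Summing: 4 + 4 + 4 + 4 = 16.

16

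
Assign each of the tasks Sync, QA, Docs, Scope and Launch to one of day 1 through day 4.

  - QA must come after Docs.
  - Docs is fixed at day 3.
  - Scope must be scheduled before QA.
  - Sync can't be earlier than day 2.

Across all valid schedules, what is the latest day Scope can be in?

day 3

Downstream work caps Scope at day 3.
Scope at day 3 is achievable: Scope=day 3; Sync=day 2; Launch=day 1; Docs=day 3; QA=day 4.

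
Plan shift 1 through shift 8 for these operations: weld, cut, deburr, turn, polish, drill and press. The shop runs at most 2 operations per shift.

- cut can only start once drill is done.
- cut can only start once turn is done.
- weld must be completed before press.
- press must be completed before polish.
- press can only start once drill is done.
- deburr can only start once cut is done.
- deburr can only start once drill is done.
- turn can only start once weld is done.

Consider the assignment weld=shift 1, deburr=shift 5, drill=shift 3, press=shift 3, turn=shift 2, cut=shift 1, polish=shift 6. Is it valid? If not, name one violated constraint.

weld must be completed before press — holds.
press can only start once drill is done — violated.
press must be completed before polish — holds.
turn can only start once weld is done — holds.
deburr can only start once cut is done — holds.
The shop runs at most 2 operations per shift — holds.
cut can only start once turn is done — violated.
cut can only start once drill is done — violated.
deburr can only start once drill is done — holds.

No. cut can only start once drill is done is not satisfied.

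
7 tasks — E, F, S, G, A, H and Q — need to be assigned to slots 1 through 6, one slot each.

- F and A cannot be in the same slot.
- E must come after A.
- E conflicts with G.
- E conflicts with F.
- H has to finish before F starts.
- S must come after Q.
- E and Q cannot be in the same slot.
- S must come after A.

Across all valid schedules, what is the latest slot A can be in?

5

Downstream work caps A at 5.
A at 5 is achievable: E -> 6, F -> 2, H -> 1, Q -> 1, A -> 5, S -> 6, G -> 1.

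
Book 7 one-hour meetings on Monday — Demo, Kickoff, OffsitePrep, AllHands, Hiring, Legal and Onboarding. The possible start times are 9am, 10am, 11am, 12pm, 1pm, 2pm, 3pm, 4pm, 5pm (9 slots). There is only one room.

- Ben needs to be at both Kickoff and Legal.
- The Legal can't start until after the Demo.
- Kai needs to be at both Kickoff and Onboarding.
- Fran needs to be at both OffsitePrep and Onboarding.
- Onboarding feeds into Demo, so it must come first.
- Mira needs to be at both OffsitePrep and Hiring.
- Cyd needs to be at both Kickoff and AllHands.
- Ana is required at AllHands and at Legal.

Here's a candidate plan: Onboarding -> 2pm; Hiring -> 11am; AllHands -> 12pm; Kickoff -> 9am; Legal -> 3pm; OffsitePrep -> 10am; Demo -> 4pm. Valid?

No — it violates: The Legal can't start until after the Demo

Mira needs to be at both OffsitePrep and Hiring — holds.
There is only one room — holds.
Ana is required at AllHands and at Legal — holds.
Onboarding feeds into Demo, so it must come first — holds.
Fran needs to be at both OffsitePrep and Onboarding — holds.
Cyd needs to be at both Kickoff and AllHands — holds.
Ben needs to be at both Kickoff and Legal — holds.
Kai needs to be at both Kickoff and Onboarding — holds.
The Legal can't start until after the Demo — violated.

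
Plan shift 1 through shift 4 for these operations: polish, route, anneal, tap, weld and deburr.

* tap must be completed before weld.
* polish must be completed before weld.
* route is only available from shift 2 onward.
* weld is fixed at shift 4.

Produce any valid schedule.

anneal=shift 1, route=shift 2, weld=shift 4, polish=shift 1, tap=shift 1, deburr=shift 1

Checking: polish(shift 1) before weld(shift 4); tap(shift 1) before weld(shift 4); weld=shift 4 in [shift 4,shift 4]; route=shift 2 in [shift 2,shift 4].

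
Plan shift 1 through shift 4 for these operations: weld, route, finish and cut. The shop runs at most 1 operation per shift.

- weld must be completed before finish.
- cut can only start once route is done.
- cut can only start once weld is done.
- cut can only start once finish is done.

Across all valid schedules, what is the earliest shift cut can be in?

shift 4

Precedence pushes cut to at least shift 3.
cut at shift 4 is achievable: route=shift 3; finish=shift 2; cut=shift 4; weld=shift 1.
Nothing earlier works — the capacity limit rule out every shift before shift 4.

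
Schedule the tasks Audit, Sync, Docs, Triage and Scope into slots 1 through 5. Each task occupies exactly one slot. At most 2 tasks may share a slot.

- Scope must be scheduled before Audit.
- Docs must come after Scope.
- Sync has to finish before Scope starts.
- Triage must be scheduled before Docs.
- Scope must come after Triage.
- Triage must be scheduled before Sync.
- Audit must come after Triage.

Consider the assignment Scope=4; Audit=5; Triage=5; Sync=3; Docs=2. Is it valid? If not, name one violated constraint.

No. Triage must be scheduled before Docs is not satisfied.

At most 2 tasks may share a slot — holds.
Docs must come after Scope — violated.
Audit must come after Triage — violated.
Triage must be scheduled before Docs — violated.
Scope must come after Triage — violated.
Triage must be scheduled before Sync — violated.
Scope must be scheduled before Audit — holds.
Sync has to finish before Scope starts — holds.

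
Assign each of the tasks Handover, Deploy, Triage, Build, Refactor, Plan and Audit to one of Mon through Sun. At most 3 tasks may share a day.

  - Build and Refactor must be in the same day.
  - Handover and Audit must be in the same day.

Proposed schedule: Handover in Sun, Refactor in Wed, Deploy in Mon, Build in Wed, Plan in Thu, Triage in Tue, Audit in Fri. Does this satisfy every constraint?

No. Handover and Audit must be in the same day is not satisfied.

Build and Refactor must be in the same day — holds.
Handover and Audit must be in the same day — violated.
At most 3 tasks may share a day — holds.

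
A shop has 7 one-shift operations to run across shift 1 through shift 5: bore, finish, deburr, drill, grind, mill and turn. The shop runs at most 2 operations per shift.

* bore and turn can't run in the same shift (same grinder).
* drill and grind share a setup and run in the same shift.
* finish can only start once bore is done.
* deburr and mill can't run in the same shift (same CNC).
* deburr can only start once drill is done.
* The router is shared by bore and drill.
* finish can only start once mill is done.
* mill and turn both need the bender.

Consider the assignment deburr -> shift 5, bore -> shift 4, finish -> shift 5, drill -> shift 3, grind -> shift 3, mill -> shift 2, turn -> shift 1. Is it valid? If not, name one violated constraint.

Yes

The shop runs at most 2 operations per shift — holds.
drill and grind share a setup and run in the same shift — holds.
deburr can only start once drill is done — holds.
The router is shared by bore and drill — holds.
finish can only start once mill is done — holds.
mill and turn both need the bender — holds.
deburr and mill can't run in the same shift (same CNC) — holds.
bore and turn can't run in the same shift (same grinder) — holds.
finish can only start once bore is done — holds.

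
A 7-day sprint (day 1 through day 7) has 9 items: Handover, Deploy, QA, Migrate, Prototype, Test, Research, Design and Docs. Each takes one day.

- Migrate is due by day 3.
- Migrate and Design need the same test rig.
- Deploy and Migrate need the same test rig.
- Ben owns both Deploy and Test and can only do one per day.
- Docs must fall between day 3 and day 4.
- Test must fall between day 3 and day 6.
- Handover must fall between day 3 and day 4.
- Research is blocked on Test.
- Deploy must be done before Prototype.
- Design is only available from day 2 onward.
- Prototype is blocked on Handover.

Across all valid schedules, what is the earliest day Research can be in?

Precedence pushes Research to at least day 4.
Research at day 4 is achievable: Design in day 2, Handover in day 3, Docs in day 3, QA in day 1, Deploy in day 2, Migrate in day 1, Prototype in day 4, Test in day 3, Research in day 4.

day 4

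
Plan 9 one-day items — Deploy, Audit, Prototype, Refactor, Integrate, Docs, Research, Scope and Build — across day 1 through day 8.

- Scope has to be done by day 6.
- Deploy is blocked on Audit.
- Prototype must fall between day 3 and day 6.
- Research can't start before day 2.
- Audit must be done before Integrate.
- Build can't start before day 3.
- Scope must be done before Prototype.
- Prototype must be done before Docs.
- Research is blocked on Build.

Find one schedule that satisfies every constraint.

Integrate -> day 2; Audit -> day 1; Prototype -> day 3; Refactor -> day 1; Deploy -> day 2; Build -> day 3; Research -> day 4; Scope -> day 1; Docs -> day 4

Checking: Audit(day 1) before Integrate(day 2); Build(day 3) before Research(day 4); Scope(day 1) before Prototype(day 3); Audit(day 1) before Deploy(day 2); Prototype(day 3) before Docs(day 4); Research=day 4 in [day 2,day 8]; Prototype=day 3 in [day 3,day 6]; Build=day 3 in [day 3,day 8]; Scope=day 1 in [day 1,day 6].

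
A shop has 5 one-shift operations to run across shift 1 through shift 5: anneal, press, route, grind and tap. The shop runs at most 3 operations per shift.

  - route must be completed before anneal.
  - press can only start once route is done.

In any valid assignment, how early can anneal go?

shift 2

Precedence pushes anneal to at least shift 2.
anneal at shift 2 is achievable: anneal -> shift 2, route -> shift 1, press -> shift 2, grind -> shift 1, tap -> shift 1.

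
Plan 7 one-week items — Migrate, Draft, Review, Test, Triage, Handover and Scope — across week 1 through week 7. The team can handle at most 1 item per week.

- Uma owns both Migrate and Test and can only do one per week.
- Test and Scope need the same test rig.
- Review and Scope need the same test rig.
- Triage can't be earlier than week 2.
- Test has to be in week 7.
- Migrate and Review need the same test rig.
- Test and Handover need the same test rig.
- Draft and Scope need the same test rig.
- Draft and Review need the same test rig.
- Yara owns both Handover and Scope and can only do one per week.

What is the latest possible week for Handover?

Handover at week 6 is achievable: Test -> week 7, Draft -> week 3, Review -> week 4, Scope -> week 5, Triage -> week 2, Handover -> week 6, Migrate -> week 1.
Nothing later works — the conflict and capacity constraints rule out every week after week 6.

week 6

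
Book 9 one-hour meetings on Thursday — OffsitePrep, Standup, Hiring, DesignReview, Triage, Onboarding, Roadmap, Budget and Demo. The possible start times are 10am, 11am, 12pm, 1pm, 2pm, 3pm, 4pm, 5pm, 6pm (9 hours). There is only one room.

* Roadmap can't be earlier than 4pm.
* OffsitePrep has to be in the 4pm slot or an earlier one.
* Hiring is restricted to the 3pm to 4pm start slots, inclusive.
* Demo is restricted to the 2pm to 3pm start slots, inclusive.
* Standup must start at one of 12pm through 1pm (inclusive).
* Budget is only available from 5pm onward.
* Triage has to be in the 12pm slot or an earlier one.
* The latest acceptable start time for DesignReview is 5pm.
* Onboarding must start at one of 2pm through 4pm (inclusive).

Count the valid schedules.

60

Splitting on OffsitePrep: it can be 10am (18), 11am (18), 12pm (12), 1pm (12). Listing each branch's schedules as (Standup, Hiring, DesignReview, Triage, Onboarding, Roadmap, Budget, Demo):
OffsitePrep=10am: (12pm,3pm,1pm,11am,4pm,5pm,6pm,2pm) (12pm,3pm,1pm,11am,4pm,6pm,5pm,2pm) (12pm,4pm,1pm,11am,2pm,5pm,6pm,3pm) (12pm,4pm,1pm,11am,2pm,6pm,5pm,3pm) (12pm,4pm,1pm,11am,3pm,5pm,6pm,2pm) (12pm,4pm,1pm,11am,3pm,6pm,5pm,2pm) (1pm,3pm,11am,12pm,4pm,5pm,6pm,2pm) (1pm,3pm,11am,12pm,4pm,6pm,5pm,2pm) (1pm,3pm,12pm,11am,4pm,5pm,6pm,2pm) (1pm,3pm,12pm,11am,4pm,6pm,5pm,2pm) (1pm,4pm,11am,12pm,2pm,5pm,6pm,3pm) (1pm,4pm,11am,12pm,2pm,6pm,5pm,3pm) (1pm,4pm,11am,12pm,3pm,5pm,6pm,2pm) (1pm,4pm,11am,12pm,3pm,6pm,5pm,2pm) (1pm,4pm,12pm,11am,2pm,5pm,6pm,3pm) (1pm,4pm,12pm,11am,2pm,6pm,5pm,3pm) (1pm,4pm,12pm,11am,3pm,5pm,6pm,2pm) (1pm,4pm,12pm,11am,3pm,6pm,5pm,2pm) — 18.
OffsitePrep=11am: (12pm,3pm,1pm,10am,4pm,5pm,6pm,2pm) (12pm,3pm,1pm,10am,4pm,6pm,5pm,2pm) (12pm,4pm,1pm,10am,2pm,5pm,6pm,3pm) (12pm,4pm,1pm,10am,2pm,6pm,5pm,3pm) (12pm,4pm,1pm,10am,3pm,5pm,6pm,2pm) (12pm,4pm,1pm,10am,3pm,6pm,5pm,2pm) (1pm,3pm,10am,12pm,4pm,5pm,6pm,2pm) (1pm,3pm,10am,12pm,4pm,6pm,5pm,2pm) (1pm,3pm,12pm,10am,4pm,5pm,6pm,2pm) (1pm,3pm,12pm,10am,4pm,6pm,5pm,2pm) (1pm,4pm,10am,12pm,2pm,5pm,6pm,3pm) (1pm,4pm,10am,12pm,2pm,6pm,5pm,3pm) (1pm,4pm,10am,12pm,3pm,5pm,6pm,2pm) (1pm,4pm,10am,12pm,3pm,6pm,5pm,2pm) (1pm,4pm,12pm,10am,2pm,5pm,6pm,3pm) (1pm,4pm,12pm,10am,2pm,6pm,5pm,3pm) (1pm,4pm,12pm,10am,3pm,5pm,6pm,2pm) (1pm,4pm,12pm,10am,3pm,6pm,5pm,2pm) — 18.
OffsitePrep=12pm: (1pm,3pm,10am,11am,4pm,5pm,6pm,2pm) (1pm,3pm,10am,11am,4pm,6pm,5pm,2pm) (1pm,3pm,11am,10am,4pm,5pm,6pm,2pm) (1pm,3pm,11am,10am,4pm,6pm,5pm,2pm) (1pm,4pm,10am,11am,2pm,5pm,6pm,3pm) (1pm,4pm,10am,11am,2pm,6pm,5pm,3pm) (1pm,4pm,10am,11am,3pm,5pm,6pm,2pm) (1pm,4pm,10am,11am,3pm,6pm,5pm,2pm) (1pm,4pm,11am,10am,2pm,5pm,6pm,3pm) (1pm,4pm,11am,10am,2pm,6pm,5pm,3pm) (1pm,4pm,11am,10am,3pm,5pm,6pm,2pm) (1pm,4pm,11am,10am,3pm,6pm,5pm,2pm) — 12.
OffsitePrep=1pm: (12pm,3pm,10am,11am,4pm,5pm,6pm,2pm) (12pm,3pm,10am,11am,4pm,6pm,5pm,2pm) (12pm,3pm,11am,10am,4pm,5pm,6pm,2pm) (12pm,3pm,11am,10am,4pm,6pm,5pm,2pm) (12pm,4pm,10am,11am,2pm,5pm,6pm,3pm) (12pm,4pm,10am,11am,2pm,6pm,5pm,3pm) (12pm,4pm,10am,11am,3pm,5pm,6pm,2pm) (12pm,4pm,10am,11am,3pm,6pm,5pm,2pm) (12pm,4pm,11am,10am,2pm,5pm,6pm,3pm) (12pm,4pm,11am,10am,2pm,6pm,5pm,3pm) (12pm,4pm,11am,10am,3pm,5pm,6pm,2pm) (12pm,4pm,11am,10am,3pm,6pm,5pm,2pm) — 12.
Summing: 18 + 18 + 12 + 12 = 60.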